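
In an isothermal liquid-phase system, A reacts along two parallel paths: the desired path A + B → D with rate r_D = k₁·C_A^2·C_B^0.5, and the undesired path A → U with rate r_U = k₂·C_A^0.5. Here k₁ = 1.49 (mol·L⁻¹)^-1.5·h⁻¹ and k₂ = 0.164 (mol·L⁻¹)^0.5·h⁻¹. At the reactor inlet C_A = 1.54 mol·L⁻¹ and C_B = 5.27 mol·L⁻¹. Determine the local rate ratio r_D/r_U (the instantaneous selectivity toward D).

S_{D/U} = r_D/r_U = (k₁·C_A^2·C_B^0.5)/(k₂·C_A^0.5) = (k₁/k₂)·C_A^1.5·C_B^0.5.
= (1.49×1.540^2×5.270^0.5) / (0.164×1.540^0.5) = 8.112/0.2035 = 39.9.
Since the desired path is higher order in A, keeping C_A high (PFR or concentrated feed) favours D.

39.9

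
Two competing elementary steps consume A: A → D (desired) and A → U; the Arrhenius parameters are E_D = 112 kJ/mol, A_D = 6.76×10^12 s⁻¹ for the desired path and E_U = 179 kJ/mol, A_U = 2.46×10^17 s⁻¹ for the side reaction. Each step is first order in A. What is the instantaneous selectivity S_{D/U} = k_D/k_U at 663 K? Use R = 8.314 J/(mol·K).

5.22

Since both paths have the same order in A, the concentration cancels and S_{D/U} = k_D/k_U = (A_D/A_U)·exp[(E_U−E_D)/(RT)].
(E_U−E_D)/(RT) = (179−112)×10³/(8.314×663) = 67000/5512 = 12.15.
k_D/k_U = (6.76×10^12/2.46×10^17)·exp(12.15) = 2.748×10^-5 × 1.900×10^5 = 5.22.
Since E_D < E_U, lowering the temperature improves selectivity toward D.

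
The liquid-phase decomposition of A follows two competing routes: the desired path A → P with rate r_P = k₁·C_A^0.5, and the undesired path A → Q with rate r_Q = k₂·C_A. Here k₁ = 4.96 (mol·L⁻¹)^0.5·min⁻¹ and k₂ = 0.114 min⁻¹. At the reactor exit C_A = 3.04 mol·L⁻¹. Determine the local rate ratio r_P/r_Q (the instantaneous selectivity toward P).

25.0

S_{P/Q} = r_P/r_Q = (k₁·C_A^0.5)/(k₂·C_A) = (k₁/k₂)·C_A^-0.5.
= (4.96×3.040^0.5) / (0.114×3.040) = 8.648/0.3466 = 25.0.
The undesired path is higher order in A, so low C_A (CSTR or dilute feed) favours P.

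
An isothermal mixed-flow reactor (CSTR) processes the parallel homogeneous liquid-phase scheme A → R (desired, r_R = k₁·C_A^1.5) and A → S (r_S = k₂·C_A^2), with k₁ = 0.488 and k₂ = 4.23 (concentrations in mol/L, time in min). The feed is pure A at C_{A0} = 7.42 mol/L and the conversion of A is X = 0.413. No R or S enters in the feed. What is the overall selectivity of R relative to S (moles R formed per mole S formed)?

0.0553

Exit C_A = C_{A0}(1−X) = 7.42×0.587 = 4.356 mol/L.
In a CSTR the entire volume is at exit conditions, so r_R = 0.488×4.356^1.5 = 4.436 and r_S = 4.23×4.356^2 = 80.25.
Overall selectivity = C_R/C_S = r_Rτ/(r_Sτ) = r_R/r_S = 0.0553.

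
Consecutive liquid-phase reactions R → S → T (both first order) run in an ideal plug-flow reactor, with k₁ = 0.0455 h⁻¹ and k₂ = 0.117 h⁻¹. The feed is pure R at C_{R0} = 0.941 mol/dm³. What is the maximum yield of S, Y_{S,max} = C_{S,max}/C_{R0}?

For a first-order series the maximum intermediate yield is C_{S,max}/C_{R0} = (k₁/k₂)^[k₂/(k₂−k₁)].
= (0.0455/0.117)^(0.117/(0.117−0.0455)) = (0.3889)^(1.636) = 0.2132.

0.213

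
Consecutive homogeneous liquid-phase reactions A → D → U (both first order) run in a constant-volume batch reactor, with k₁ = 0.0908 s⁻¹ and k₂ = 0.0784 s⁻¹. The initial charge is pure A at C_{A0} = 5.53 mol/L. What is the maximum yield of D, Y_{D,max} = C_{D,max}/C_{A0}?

0.395

At the optimum, C_{D,max}/C_{A0} = (k₁/k₂)^[k₂/(k₂−k₁)].
= (0.0908/0.0784)^(0.0784/(0.0784−0.0908)) = (1.158)^(-6.323) = 0.3952.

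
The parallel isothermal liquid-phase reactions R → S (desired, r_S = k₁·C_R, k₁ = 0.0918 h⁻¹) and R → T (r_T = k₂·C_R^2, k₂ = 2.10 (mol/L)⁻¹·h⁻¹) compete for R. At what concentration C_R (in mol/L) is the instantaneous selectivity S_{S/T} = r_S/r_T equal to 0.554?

S_{S/T} = (k₁/k₂)·C_R⁻¹ ⇒ C_R = (S·k₂/k₁)^(-1).
= (0.554×2.10/0.0918)^(-1) = (12.67)^(-1) = 0.0789 mol/L.

0.0789 mol/L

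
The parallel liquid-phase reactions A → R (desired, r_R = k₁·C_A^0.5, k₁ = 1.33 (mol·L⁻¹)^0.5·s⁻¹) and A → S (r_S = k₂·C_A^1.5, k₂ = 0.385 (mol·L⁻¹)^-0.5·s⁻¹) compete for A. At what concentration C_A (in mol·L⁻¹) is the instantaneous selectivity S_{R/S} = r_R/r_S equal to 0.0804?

43.0 mol·L⁻¹

S_{R/S} = (k₁/k₂)·C_A⁻¹ ⇒ C_A = (S·k₂/k₁)^(-1).
= (0.0804×0.385/1.33)^(-1) = (0.02327)^(-1) = 43.0 mol·L⁻¹.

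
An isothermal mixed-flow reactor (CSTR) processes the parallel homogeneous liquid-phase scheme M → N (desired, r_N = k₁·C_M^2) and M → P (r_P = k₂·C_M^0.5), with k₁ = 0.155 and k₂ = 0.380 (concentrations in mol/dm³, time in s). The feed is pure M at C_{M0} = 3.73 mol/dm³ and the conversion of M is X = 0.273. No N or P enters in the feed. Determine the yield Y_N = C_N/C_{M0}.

Exit C_M = C_{M0}(1−X) = 3.73×0.727 = 2.712 mol/dm³.
In a CSTR the entire volume is at exit conditions, so r_N = 0.155×2.712^2 = 1.140 and r_P = 0.380×2.712^0.5 = 0.6258.
Fraction of consumed M going to N: r_N/(r_N+r_P) = 0.6456.
C_N = 0.6456·C_{M0}·X = 0.6456×3.73×0.273 = 0.657 mol/dm³; Y_N = C_N/C_{M0} = 0.176.

0.176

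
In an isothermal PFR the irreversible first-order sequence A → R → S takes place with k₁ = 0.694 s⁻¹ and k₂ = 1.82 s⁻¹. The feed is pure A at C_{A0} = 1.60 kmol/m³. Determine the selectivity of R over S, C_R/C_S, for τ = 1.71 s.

For first-order series with pure A initially, C_R(τ) = k₁C_{A0}/(k₂−k₁)·(e^(−k₁τ) − e^(−k₂τ)).
e^(−k₁τ) = e^(−0.694×1.71) = e^(−1.187) = 0.3052; e^(−k₂τ) = e^(−3.112) = 0.04450.
C_R = 0.694×1.60/(1.82−0.694) × (0.3052−0.04450) = 0.9861×0.2607 = 0.2571 kmol/m³.
C_A = C_{A0}e^(−k₁τ) = 0.4883 kmol/m³, so C_S = C_{A0}−C_A−C_R = 0.8546 kmol/m³; C_R/C_S = 0.301.

0.301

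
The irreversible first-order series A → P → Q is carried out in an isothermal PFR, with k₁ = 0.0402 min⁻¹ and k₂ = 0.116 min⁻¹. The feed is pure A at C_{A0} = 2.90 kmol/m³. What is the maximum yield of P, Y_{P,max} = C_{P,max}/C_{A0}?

0.198

For a first-order series the maximum intermediate yield is C_{P,max}/C_{A0} = (k₁/k₂)^[k₂/(k₂−k₁)].
= (0.0402/0.116)^(0.116/(0.116−0.0402)) = (0.3466)^(1.530) = 0.1976.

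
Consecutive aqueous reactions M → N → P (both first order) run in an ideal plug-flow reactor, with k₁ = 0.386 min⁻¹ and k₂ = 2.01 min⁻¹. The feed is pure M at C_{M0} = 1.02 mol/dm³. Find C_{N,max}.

Evaluating C_N at τ_opt = ln(k₂/k₁)/(k₂−k₁) gives C_{N,max}/C_{M0} = (k₁/k₂)^[k₂/(k₂−k₁)].
= (0.386/2.01)^(2.01/(2.01−0.386)) = (0.1920)^(1.238) = 0.1297.
C_{N,max} = 0.1297×1.02 = 0.132 mol/dm³.

0.132 mol/dm³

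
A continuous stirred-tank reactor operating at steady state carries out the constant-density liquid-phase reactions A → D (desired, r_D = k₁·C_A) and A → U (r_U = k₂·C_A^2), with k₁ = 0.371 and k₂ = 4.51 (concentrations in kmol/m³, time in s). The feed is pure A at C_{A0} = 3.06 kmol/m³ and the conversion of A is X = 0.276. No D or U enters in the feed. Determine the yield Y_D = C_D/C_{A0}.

Exit C_A = C_{A0}(1−X) = 3.06×0.724 = 2.215 kmol/m³.
A CSTR operates uniformly at the exit composition, giving r_D = 0.8219 and r_U = 22.14 (each k·C_A^n at C_A = 2.215).
Fraction of consumed A going to D: r_D/(r_D+r_U) = 0.03580.
C_D = 0.03580·C_{A0}·X = 0.03580×3.06×0.276 = 0.0302 kmol/m³; Y_D = C_D/C_{A0} = 0.00988.

0.00988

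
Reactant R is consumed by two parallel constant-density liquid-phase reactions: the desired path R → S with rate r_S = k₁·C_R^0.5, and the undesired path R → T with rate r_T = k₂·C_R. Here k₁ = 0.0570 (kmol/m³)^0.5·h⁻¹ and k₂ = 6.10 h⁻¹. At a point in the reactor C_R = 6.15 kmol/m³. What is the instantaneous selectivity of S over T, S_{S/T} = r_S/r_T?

S_{S/T} = r_S/r_T = (k₁·C_R^0.5)/(k₂·C_R) = (k₁/k₂)·C_R^-0.5.
= (0.0570×6.150^0.5) / (6.10×6.150) = 0.1414/37.52 = 0.00377.
The undesired path is higher order in R, so low C_R (CSTR or dilute feed) favours S.

0.00377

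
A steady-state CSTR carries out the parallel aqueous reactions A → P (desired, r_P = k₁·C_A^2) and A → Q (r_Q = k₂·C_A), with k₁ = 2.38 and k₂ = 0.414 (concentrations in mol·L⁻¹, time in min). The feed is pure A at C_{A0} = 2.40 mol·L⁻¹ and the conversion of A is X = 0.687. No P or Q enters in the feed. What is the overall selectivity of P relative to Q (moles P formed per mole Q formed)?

Exit C_A = C_{A0}(1−X) = 2.40×0.313 = 0.7512 mol·L⁻¹.
Rates in a CSTR are evaluated at the outlet concentration: r_P = 2.38×0.7512^2 = 1.343, r_Q = 0.414×0.7512 = 0.3110.
Overall selectivity = C_P/C_Q = r_Pτ/(r_Qτ) = r_P/r_Q = 4.32.

4.32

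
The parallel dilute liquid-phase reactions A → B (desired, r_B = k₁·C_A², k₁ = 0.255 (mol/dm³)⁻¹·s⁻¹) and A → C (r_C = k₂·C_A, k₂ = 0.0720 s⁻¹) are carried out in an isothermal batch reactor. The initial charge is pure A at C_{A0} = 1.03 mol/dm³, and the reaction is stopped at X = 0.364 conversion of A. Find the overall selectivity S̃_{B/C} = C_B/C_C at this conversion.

C_A = C_{A0}(1−X) = 0.6551 mol/dm³.
Along a PFR/batch, dC_C/dC_A = −r_C/(r_B+r_C) = −k₂/(k₂+k₁·C_A).
Integrating from C_{A0} to C_A: C_C = (0.0720/0.255)·ln[(0.0720+0.255·1.03)/(0.0720+0.255·0.655)] = 0.2824·ln(0.3347/0.2390) = 0.09499 mol/dm³.
Then C_B = (C_{A0}−C_A) − C_C = 0.3749 − 0.09499 = 0.2799 mol/dm³.
S̃_{B/C} = C_B/C_C = 0.2799/0.09499 = 2.95.

2.95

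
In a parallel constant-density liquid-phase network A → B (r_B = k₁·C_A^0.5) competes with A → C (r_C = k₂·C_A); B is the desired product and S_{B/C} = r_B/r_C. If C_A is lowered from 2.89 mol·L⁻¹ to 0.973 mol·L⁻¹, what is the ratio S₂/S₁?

S_{B/C} = (k₁/k₂)·C_A^-0.5, so S₂/S₁ = (C_{A,2}/C_{A,1})^-0.5.
= (0.973/2.89)^(-0.5) = (0.3367)^(-0.5) = 1.72.

1.72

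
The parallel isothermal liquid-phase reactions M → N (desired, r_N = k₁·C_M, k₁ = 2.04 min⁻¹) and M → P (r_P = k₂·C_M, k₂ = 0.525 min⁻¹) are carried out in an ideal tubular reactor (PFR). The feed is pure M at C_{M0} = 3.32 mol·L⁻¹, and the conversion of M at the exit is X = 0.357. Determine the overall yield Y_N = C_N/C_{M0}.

0.284

C_M = C_{M0}(1−X) = 2.135 mol·L⁻¹.
Both paths are first order in M, so the instantaneous fraction to N is constant: dC_N/d(−C_M) = k₁/(k₁+k₂) = 0.7953.
C_N = 0.7953·(C_{M0}−C_M) = 0.7953×1.185 = 0.943 mol·L⁻¹.
Y_N = C_N/C_{M0} = 0.9426/3.32 = 0.284.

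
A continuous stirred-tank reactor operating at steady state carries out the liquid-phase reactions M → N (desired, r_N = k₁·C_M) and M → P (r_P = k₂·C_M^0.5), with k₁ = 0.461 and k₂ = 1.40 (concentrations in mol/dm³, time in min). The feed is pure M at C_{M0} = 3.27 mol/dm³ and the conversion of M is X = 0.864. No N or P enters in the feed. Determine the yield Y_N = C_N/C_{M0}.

Exit C_M = C_{M0}(1−X) = 3.27×0.136 = 0.4447 mol/dm³.
A CSTR operates uniformly at the exit composition, giving r_N = 0.2050 and r_P = 0.9336 (each k·C_M^n at C_M = 0.4447).
Fraction of consumed M going to N: r_N/(r_N+r_P) = 0.1801.
C_N = 0.1801·C_{M0}·X = 0.1801×3.27×0.864 = 0.509 mol/dm³; Y_N = C_N/C_{M0} = 0.156.

0.156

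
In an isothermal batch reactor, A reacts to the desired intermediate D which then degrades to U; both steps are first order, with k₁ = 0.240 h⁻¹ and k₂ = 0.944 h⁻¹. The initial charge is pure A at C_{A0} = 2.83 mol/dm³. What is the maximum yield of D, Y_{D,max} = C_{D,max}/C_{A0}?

At the optimum, C_{D,max}/C_{A0} = (k₁/k₂)^[k₂/(k₂−k₁)].
= (0.240/0.944)^(0.944/(0.944−0.240)) = (0.2542)^(1.341) = 0.1594.

0.159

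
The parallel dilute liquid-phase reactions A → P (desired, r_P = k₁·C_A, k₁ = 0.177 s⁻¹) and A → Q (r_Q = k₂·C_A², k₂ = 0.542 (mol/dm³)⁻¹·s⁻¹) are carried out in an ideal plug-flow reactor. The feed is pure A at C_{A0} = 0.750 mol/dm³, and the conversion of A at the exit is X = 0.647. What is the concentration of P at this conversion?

C_A = C_{A0}(1−X) = 0.2647 mol/dm³.
Along a PFR/batch, dC_P/dC_A = −r_P/(r_P+r_Q) = −k₁/(k₁+k₂·C_A).
Integrating from C_{A0} to C_A: C_P = (0.177/0.542)·ln[(0.177+0.542·0.750)/(0.177+0.542·0.265)] = 0.3266·ln(0.5835/0.3205) = 0.1957 mol/dm³.

0.196 mol/dm³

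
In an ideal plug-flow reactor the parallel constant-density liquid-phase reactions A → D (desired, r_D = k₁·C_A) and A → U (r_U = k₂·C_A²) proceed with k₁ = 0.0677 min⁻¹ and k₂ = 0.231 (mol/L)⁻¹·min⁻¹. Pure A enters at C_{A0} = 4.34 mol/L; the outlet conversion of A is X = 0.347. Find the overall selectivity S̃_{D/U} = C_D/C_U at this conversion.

0.0828

C_A = C_{A0}(1−X) = 2.834 mol/L.
Along a PFR/batch, dC_D/dC_A = −r_D/(r_D+r_U) = −k₁/(k₁+k₂·C_A).
Integrating from C_{A0} to C_A: C_D = (0.0677/0.231)·ln[(0.0677+0.231·4.34)/(0.0677+0.231·2.83)] = 0.2931·ln(1.070/0.7224) = 0.1152 mol/L.
C_U = (C_{A0}−C_A)−C_D = 1.391 mol/L; S̃_{D/U} = 0.1152/1.391 = 0.0828.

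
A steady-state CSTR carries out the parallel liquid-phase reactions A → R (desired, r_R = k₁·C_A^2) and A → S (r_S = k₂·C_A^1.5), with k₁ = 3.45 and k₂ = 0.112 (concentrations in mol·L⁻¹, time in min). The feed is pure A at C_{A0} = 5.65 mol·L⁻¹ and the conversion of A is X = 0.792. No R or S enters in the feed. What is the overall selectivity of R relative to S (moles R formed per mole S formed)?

33.4

Exit C_A = C_{A0}(1−X) = 5.65×0.208 = 1.175 mol·L⁻¹.
In a CSTR the entire volume is at exit conditions, so r_R = 3.45×1.175^2 = 4.765 and r_S = 0.112×1.175^1.5 = 0.1427.
Overall selectivity = C_R/C_S = r_Rτ/(r_Sτ) = r_R/r_S = 33.4.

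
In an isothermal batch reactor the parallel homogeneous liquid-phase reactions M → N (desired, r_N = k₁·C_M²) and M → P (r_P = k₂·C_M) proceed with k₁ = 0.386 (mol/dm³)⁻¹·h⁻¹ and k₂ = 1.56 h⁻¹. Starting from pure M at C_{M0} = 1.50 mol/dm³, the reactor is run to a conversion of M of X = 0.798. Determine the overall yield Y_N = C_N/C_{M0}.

C_M = C_{M0}(1−X) = 0.3030 mol/dm³.
Along a PFR/batch, dC_P/dC_M = −r_P/(r_N+r_P) = −k₂/(k₂+k₁·C_M).
Integrating from C_{M0} to C_M: C_P = (1.56/0.386)·ln[(1.56+0.386·1.50)/(1.56+0.386·0.303)] = 4.041·ln(2.139/1.677) = 0.9835 mol/dm³.
Then C_N = (C_{M0}−C_M) − C_P = 1.197 − 0.9835 = 0.2135 mol/dm³.
Y_N = C_N/C_{M0} = 0.2135/1.50 = 0.142.

0.142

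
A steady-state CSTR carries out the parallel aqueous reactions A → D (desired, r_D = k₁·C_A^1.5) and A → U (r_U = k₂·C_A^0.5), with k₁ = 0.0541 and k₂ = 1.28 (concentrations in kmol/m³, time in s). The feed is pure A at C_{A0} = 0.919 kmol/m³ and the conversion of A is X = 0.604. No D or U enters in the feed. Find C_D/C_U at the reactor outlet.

0.0154

Exit C_A = C_{A0}(1−X) = 0.919×0.396 = 0.3639 kmol/m³.
A CSTR operates uniformly at the exit composition, giving r_D = 0.01188 and r_U = 0.7722 (each k·C_A^n at C_A = 0.3639).
Overall selectivity = C_D/C_U = r_Dτ/(r_Uτ) = r_D/r_U = 0.0154.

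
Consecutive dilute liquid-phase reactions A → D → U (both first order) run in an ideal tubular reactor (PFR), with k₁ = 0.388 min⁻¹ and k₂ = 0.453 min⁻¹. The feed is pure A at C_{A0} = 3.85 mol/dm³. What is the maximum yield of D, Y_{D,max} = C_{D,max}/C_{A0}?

0.340

For a first-order series the maximum intermediate yield is C_{D,max}/C_{A0} = (k₁/k₂)^[k₂/(k₂−k₁)].
= (0.388/0.453)^(0.453/(0.453−0.388)) = (0.8565)^(6.969) = 0.3398.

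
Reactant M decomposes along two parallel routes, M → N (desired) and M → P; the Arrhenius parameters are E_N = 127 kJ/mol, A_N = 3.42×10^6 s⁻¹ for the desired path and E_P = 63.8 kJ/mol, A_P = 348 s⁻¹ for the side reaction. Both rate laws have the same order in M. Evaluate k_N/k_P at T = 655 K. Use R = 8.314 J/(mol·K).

k_N/k_P = (A_N/A_P)·exp[−(E_N−E_P)/(RT)] = (A_N/A_P)·exp[(E_P−E_N)/(RT)].
(E_P−E_N)/(RT) = (63.8−127)×10³/(8.314×655) = -63200/5446 = -11.61.
k_N/k_P = (3.42×10^6/348)·exp(-11.61) = 9828 × 9.115×10^-6 = 0.0896.
Since E_N > E_P, raising the temperature improves selectivity toward N.

0.0896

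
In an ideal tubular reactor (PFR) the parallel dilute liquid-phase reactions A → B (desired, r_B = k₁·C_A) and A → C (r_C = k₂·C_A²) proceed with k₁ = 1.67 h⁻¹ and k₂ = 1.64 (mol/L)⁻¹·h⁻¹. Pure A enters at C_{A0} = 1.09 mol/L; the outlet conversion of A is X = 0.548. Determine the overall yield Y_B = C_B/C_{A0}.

C_A = C_{A0}(1−X) = 0.4927 mol/L.
Along a PFR/batch, dC_B/dC_A = −r_B/(r_B+r_C) = −k₁/(k₁+k₂·C_A).
Integrating from C_{A0} to C_A: C_B = (1.67/1.64)·ln[(1.67+1.64·1.09)/(1.67+1.64·0.493)] = 1.018·ln(3.458/2.478) = 0.3392 mol/L.
Y_B = C_B/C_{A0} = 0.3392/1.09 = 0.311.

0.311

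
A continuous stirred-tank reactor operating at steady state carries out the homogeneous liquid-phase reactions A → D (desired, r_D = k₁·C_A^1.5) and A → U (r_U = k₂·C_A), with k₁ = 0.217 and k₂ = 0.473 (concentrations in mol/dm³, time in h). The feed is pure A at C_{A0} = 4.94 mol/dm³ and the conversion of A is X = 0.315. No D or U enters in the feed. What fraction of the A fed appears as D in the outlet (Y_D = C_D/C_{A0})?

0.144

Exit C_A = C_{A0}(1−X) = 4.94×0.685 = 3.384 mol/dm³.
A CSTR operates uniformly at the exit composition, giving r_D = 1.351 and r_U = 1.601 (each k·C_A^n at C_A = 3.384).
Fraction of consumed A going to D: r_D/(r_D+r_U) = 0.4577.
C_D = 0.4577·C_{A0}·X = 0.4577×4.94×0.315 = 0.712 mol/dm³; Y_D = C_D/C_{A0} = 0.144.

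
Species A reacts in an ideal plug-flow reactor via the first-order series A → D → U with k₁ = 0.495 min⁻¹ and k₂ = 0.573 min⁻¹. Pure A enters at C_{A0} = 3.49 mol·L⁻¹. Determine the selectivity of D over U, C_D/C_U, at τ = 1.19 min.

For first-order series with pure A initially, C_D(τ) = k₁C_{A0}/(k₂−k₁)·(e^(−k₁τ) − e^(−k₂τ)).
e^(−k₁τ) = e^(−0.495×1.19) = e^(−0.5890) = 0.5549; e^(−k₂τ) = e^(−0.6819) = 0.5057.
C_D = 0.495×3.49/(0.573−0.495) × (0.5549−0.5057) = 22.15×0.04918 = 1.089 mol·L⁻¹.
C_A = C_{A0}e^(−k₁τ) = 1.936 mol·L⁻¹, so C_U = C_{A0}−C_A−C_D = 0.4642 mol·L⁻¹; C_D/C_U = 2.35.

2.35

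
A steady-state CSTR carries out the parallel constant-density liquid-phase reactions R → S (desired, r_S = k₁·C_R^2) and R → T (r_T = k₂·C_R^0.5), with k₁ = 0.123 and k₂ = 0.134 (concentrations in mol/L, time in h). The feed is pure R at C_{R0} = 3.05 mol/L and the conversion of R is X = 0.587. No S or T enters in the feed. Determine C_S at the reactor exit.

1.01 mol/L

Exit C_R = C_{R0}(1−X) = 3.05×0.413 = 1.260 mol/L.
A CSTR operates uniformly at the exit composition, giving r_S = 0.1952 and r_T = 0.1504 (each k·C_R^n at C_R = 1.260).
Fraction of consumed R going to S: r_S/(r_S+r_T) = 0.5648.
C_S = 0.5648·C_{R0}·X = 0.5648×3.05×0.587 = 1.01 mol/L.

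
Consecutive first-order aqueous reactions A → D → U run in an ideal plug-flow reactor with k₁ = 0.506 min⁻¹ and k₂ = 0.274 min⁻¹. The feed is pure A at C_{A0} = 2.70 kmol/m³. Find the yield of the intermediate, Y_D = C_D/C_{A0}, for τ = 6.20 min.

Solving the coupled first-order balances gives C_D(τ) = [k₁/(k₂−k₁)]·C_{A0}·(e^(−k₁τ) − e^(−k₂τ)).
e^(−k₁τ) = e^(−0.506×6.20) = e^(−3.137) = 0.04340; e^(−k₂τ) = e^(−1.699) = 0.1829.
C_D = 0.506×2.70/(0.274−0.506) × (0.04340−0.1829) = (-5.889)×(-0.1395) = 0.8215 kmol/m³.
Y_D = C_D/C_{A0} = 0.8215/2.70 = 0.304.

0.304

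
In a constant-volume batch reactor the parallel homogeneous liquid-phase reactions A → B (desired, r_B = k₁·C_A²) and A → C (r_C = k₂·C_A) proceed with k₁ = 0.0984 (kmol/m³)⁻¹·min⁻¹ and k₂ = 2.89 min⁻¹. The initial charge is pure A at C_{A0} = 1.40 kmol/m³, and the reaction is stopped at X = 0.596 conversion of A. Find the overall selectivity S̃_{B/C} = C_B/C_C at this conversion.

0.0334

C_A = C_{A0}(1−X) = 0.5656 kmol/m³.
Along a PFR/batch, dC_C/dC_A = −r_C/(r_B+r_C) = −k₂/(k₂+k₁·C_A).
Integrating from C_{A0} to C_A: C_C = (2.89/0.0984)·ln[(2.89+0.0984·1.40)/(2.89+0.0984·0.566)] = 29.37·ln(3.028/2.946) = 0.8074 kmol/m³.
Then C_B = (C_{A0}−C_A) − C_C = 0.8344 − 0.8074 = 0.02697 kmol/m³.
S̃_{B/C} = C_B/C_C = 0.02697/0.8074 = 0.0334.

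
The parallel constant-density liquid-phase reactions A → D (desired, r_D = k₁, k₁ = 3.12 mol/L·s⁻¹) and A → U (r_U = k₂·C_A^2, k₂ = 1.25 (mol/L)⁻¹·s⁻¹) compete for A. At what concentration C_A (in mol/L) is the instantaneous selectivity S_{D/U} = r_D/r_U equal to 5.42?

0.679 mol/L

S_{D/U} = (k₁/k₂)·C_A^-2 ⇒ C_A = (S·k₂/k₁)^(-0.5).
= (5.42×1.25/3.12)^(-0.5) = (2.171)^(-0.5) = 0.679 mol/L.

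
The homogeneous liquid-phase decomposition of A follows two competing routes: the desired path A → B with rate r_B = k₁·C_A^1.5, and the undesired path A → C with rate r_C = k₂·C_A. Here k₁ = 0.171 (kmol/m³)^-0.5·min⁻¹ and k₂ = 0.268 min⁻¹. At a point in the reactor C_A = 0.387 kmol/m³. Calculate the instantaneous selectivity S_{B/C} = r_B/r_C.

S_{B/C} = r_B/r_C = (k₁·C_A^1.5)/(k₂·C_A) = (k₁/k₂)·C_A^0.5.
= (0.171×0.3870^1.5) / (0.268×0.3870) = 0.04117/0.1037 = 0.397.

0.397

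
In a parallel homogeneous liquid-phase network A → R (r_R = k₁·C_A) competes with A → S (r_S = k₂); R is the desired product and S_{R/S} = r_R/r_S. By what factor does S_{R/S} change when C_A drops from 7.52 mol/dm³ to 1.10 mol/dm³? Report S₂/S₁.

0.146

S_{R/S} = (k₁/k₂)·C_A, so S₂/S₁ = (C_{A,2}/C_{A,1}).
= 1.10/7.52 = 0.146.
Selectivity toward R falls as C_A falls — high-concentration operation is favoured.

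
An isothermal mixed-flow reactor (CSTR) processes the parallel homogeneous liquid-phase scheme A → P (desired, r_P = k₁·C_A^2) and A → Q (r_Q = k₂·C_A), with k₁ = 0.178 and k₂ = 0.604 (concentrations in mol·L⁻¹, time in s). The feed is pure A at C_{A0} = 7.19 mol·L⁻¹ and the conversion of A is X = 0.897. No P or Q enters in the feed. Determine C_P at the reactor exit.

1.16 mol·L⁻¹

Exit C_A = C_{A0}(1−X) = 7.19×0.103 = 0.7406 mol·L⁻¹.
Rates in a CSTR are evaluated at the outlet concentration: r_P = 0.178×0.7406^2 = 0.09762, r_Q = 0.604×0.7406 = 0.4473.
Fraction of consumed A going to P: r_P/(r_P+r_Q) = 0.1791.
C_P = 0.1791·C_{A0}·X = 0.1791×7.19×0.897 = 1.16 mol·L⁻¹.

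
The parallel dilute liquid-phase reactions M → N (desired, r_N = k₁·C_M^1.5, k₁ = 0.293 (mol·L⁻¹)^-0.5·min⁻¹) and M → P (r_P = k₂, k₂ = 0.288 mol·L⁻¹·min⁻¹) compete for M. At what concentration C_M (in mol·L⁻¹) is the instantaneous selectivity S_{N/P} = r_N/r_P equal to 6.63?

3.49 mol·L⁻¹

S_{N/P} = (k₁/k₂)·C_M^1.5 ⇒ C_M = (S·k₂/k₁)^(1/1.5).
= (6.63×0.288/0.293)^(0.6667) = (6.517)^(0.6667) = 3.49 mol·L⁻¹.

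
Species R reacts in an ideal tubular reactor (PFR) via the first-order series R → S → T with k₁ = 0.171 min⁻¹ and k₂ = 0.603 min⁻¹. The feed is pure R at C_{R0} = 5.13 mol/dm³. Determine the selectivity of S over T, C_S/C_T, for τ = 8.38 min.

Solving the coupled first-order balances gives C_S(τ) = [k₁/(k₂−k₁)]·C_{R0}·(e^(−k₁τ) − e^(−k₂τ)).
e^(−k₁τ) = e^(−0.171×8.38) = e^(−1.433) = 0.2386; e^(−k₂τ) = e^(−5.053) = 0.006389.
C_S = 0.171×5.13/(0.603−0.171) × (0.2386−0.006389) = 2.031×0.2322 = 0.4715 mol/dm³.
C_R = C_{R0}e^(−k₁τ) = 1.224 mol/dm³, so C_T = C_{R0}−C_R−C_S = 3.434 mol/dm³; C_S/C_T = 0.137.

0.137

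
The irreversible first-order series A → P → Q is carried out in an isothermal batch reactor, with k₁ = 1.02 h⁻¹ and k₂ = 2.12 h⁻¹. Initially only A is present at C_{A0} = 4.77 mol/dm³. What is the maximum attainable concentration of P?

1.16 mol/dm³

Evaluating C_P at t_opt = ln(k₂/k₁)/(k₂−k₁) gives C_{P,max}/C_{A0} = (k₁/k₂)^[k₂/(k₂−k₁)].
= (1.02/2.12)^(2.12/(2.12−1.02)) = (0.4811)^(1.927) = 0.2441.
C_{P,max} = 0.2441×4.77 = 1.16 mol/dm³.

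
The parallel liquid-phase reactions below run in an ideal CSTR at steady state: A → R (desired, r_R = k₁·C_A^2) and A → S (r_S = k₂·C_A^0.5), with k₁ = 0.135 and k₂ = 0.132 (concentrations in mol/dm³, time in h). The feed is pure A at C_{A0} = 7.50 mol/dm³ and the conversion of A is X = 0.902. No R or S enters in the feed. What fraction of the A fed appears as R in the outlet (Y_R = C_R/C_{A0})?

0.353

Exit C_A = C_{A0}(1−X) = 7.50×0.0980 = 0.7350 mol/dm³.
In a CSTR the entire volume is at exit conditions, so r_R = 0.135×0.7350^2 = 0.07293 and r_S = 0.132×0.7350^0.5 = 0.1132.
Fraction of consumed A going to R: r_R/(r_R+r_S) = 0.3919.
C_R = 0.3919·C_{A0}·X = 0.3919×7.50×0.902 = 2.65 mol/dm³; Y_R = C_R/C_{A0} = 0.353.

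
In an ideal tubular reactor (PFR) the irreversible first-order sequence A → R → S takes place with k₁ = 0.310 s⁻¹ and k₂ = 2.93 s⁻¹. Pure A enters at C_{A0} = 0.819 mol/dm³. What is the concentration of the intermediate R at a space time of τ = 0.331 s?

Solving the coupled first-order balances gives C_R(τ) = [k₁/(k₂−k₁)]·C_{A0}·(e^(−k₁τ) − e^(−k₂τ)).
e^(−k₁τ) = e^(−0.310×0.331) = e^(−0.1026) = 0.9025; e^(−k₂τ) = e^(−0.9698) = 0.3791.
C_R = 0.310×0.819/(2.93−0.310) × (0.9025−0.3791) = 0.09690×0.5233 = 0.05071 mol/dm³.

0.0507 mol/dm³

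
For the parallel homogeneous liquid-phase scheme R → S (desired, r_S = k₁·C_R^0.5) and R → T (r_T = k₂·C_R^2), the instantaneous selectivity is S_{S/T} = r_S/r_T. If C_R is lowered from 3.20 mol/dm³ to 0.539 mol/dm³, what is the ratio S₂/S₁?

S_{S/T} = (k₁/k₂)·C_R^-1.5, so S₂/S₁ = (C_{R,2}/C_{R,1})^-1.5.
= (0.539/3.20)^(-1.5) = (0.1684)^(-1.5) = 14.5.

14.5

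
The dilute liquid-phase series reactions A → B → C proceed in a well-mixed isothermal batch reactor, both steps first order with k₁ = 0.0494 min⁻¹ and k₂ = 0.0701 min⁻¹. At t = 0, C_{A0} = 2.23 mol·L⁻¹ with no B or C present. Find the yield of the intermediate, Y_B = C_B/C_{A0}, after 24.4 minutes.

The intermediate concentration in a first-order A→B→C sequence is C_B = k₁C_{A0}(e^(−k₁t) − e^(−k₂t))/(k₂−k₁).
e^(−k₁t) = e^(−0.0494×24.4) = e^(−1.205) = 0.2996; e^(−k₂t) = e^(−1.710) = 0.1808.
C_B = 0.0494×2.23/(0.0701−0.0494) × (0.2996−0.1808) = 5.322×0.1188 = 0.6322 mol·L⁻¹.
Y_B = C_B/C_{A0} = 0.6322/2.23 = 0.284.

0.284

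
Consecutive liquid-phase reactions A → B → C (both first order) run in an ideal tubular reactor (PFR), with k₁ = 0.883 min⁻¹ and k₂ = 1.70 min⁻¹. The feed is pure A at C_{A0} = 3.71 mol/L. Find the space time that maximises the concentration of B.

0.802 min

Setting dC_B/dτ = 0 gives τ_opt = ln(k₂/k₁)/(k₂−k₁).
= ln(1.70/0.883)/(1.70−0.883) = ln(1.925)/0.8170 = 0.6551/0.8170 = 0.802 min.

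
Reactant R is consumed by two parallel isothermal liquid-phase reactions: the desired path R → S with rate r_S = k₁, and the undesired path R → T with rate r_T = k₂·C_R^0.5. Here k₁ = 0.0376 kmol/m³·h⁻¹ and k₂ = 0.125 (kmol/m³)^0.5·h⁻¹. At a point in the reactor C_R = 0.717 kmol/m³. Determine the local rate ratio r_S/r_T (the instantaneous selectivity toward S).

S_{S/T} = r_S/r_T = (k₁)/(k₂·C_R^0.5) = (k₁/k₂)·C_R^-0.5.
= (0.0376) / (0.125×0.7170^0.5) = 0.03760/0.1058 = 0.355.
The undesired path is higher order in R, so low C_R (CSTR or dilute feed) favours S.

0.355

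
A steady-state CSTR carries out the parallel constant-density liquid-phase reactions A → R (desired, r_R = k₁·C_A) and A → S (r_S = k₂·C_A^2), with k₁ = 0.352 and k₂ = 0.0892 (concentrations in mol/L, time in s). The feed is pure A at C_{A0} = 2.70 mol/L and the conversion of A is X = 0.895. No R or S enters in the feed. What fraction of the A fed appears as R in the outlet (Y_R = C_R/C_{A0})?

0.835

Exit C_A = C_{A0}(1−X) = 2.70×0.105 = 0.2835 mol/L.
In a CSTR the entire volume is at exit conditions, so r_R = 0.352×0.2835 = 0.09979 and r_S = 0.0892×0.2835^2 = 0.007169.
Fraction of consumed A going to R: r_R/(r_R+r_S) = 0.9330.
C_R = 0.9330·C_{A0}·X = 0.9330×2.70×0.895 = 2.25 mol/L; Y_R = C_R/C_{A0} = 0.835.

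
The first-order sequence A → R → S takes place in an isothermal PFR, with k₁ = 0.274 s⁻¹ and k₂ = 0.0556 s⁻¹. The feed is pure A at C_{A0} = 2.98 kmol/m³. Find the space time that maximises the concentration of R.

For first-order series the maximum of C_R occurs at τ_opt = ln(k₂/k₁)/(k₂−k₁).
= ln(0.0556/0.274)/(0.0556−0.274) = ln(0.2029)/-0.2184 = -1.595/-0.2184 = 7.30 s.

7.30 s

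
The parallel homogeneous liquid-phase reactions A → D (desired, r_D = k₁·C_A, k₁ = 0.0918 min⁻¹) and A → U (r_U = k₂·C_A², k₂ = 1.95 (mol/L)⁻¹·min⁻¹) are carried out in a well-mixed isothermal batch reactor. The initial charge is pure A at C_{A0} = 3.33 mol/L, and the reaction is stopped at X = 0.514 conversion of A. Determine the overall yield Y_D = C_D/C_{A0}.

C_A = C_{A0}(1−X) = 1.618 mol/L.
Along a PFR/batch, dC_D/dC_A = −r_D/(r_D+r_U) = −k₁/(k₁+k₂·C_A).
Integrating from C_{A0} to C_A: C_D = (0.0918/1.95)·ln[(0.0918+1.95·3.33)/(0.0918+1.95·1.62)] = 0.04708·ln(6.585/3.248) = 0.03328 mol/L.
Y_D = C_D/C_{A0} = 0.03328/3.33 = 0.00999.

0.00999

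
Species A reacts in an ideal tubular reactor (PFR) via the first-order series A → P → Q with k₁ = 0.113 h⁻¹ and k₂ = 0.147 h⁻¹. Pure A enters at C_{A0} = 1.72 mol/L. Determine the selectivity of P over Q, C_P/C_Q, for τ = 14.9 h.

The intermediate concentration in a first-order A→B→C sequence is C_P = k₁C_{A0}(e^(−k₁τ) − e^(−k₂τ))/(k₂−k₁).
e^(−k₁τ) = e^(−0.113×14.9) = e^(−1.684) = 0.1857; e^(−k₂τ) = e^(−2.190) = 0.1119.
C_P = 0.113×1.72/(0.147−0.113) × (0.1857−0.1119) = 5.716×0.07380 = 0.4219 mol/L.
C_A = C_{A0}e^(−k₁τ) = 0.3194 mol/L, so C_Q = C_{A0}−C_A−C_P = 0.9787 mol/L; C_P/C_Q = 0.431.

0.431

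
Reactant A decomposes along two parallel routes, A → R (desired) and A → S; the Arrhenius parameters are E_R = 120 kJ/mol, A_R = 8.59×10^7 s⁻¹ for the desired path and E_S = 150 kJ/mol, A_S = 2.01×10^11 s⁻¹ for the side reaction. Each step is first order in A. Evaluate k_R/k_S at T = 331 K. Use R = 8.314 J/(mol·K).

23.2

k_R/k_S = (A_R/A_S)·exp[−(E_R−E_S)/(RT)] = (A_R/A_S)·exp[(E_S−E_R)/(RT)].
(E_S−E_R)/(RT) = (150−120)×10³/(8.314×331) = 30000/2752 = 10.90.
k_R/k_S = (8.59×10^7/2.01×10^11)·exp(10.90) = 4.274×10^-4 × 54254 = 23.2.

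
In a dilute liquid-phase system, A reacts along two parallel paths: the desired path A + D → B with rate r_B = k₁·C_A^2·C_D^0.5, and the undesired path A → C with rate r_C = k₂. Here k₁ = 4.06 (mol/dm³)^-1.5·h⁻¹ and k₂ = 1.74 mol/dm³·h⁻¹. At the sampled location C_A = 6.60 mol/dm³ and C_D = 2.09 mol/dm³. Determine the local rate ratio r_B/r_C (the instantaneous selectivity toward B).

S_{B/C} = r_B/r_C = (k₁·C_A^2·C_D^0.5)/(k₂) = (k₁/k₂)·C_A^2·C_D^0.5.
= (4.06×6.600^2×2.090^0.5) / (1.74) = 255.7/1.740 = 147.

147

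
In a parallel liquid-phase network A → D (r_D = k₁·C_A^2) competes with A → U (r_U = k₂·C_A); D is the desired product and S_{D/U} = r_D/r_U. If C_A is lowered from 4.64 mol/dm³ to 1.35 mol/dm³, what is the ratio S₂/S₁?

S_{D/U} = (k₁/k₂)·C_A, so S₂/S₁ = (C_{A,2}/C_{A,1}).
= 1.35/4.64 = 0.291.

0.291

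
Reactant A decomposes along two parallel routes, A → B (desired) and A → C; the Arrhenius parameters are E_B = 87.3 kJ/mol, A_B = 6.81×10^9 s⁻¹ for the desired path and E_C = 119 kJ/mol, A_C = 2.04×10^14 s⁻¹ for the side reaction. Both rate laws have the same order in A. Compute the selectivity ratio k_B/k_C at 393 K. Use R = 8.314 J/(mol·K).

0.546

Since both paths have the same order in A, the concentration cancels and S_{B/C} = k_B/k_C = (A_B/A_C)·exp[(E_C−E_B)/(RT)].
(E_C−E_B)/(RT) = (119−87.3)×10³/(8.314×393) = 31700/3267 = 9.702.
k_B/k_C = (6.81×10^9/2.04×10^14)·exp(9.702) = 3.338×10^-5 × 16349 = 0.546.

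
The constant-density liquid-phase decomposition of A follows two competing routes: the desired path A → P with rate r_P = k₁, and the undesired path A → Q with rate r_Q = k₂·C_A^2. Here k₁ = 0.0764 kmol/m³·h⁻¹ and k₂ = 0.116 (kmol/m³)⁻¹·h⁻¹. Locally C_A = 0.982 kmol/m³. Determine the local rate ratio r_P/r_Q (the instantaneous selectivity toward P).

0.683

S_{P/Q} = r_P/r_Q = (k₁)/(k₂·C_A^2) = (k₁/k₂)·C_A^-2.
= (0.0764) / (0.116×0.9820^2) = 0.07640/0.1119 = 0.683.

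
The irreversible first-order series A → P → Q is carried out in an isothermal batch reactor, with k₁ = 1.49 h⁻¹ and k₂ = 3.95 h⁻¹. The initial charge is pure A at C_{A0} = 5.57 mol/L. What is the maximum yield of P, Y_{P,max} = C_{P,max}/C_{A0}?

For a first-order series the maximum intermediate yield is C_{P,max}/C_{A0} = (k₁/k₂)^[k₂/(k₂−k₁)].
= (1.49/3.95)^(3.95/(3.95−1.49)) = (0.3772)^(1.606) = 0.2090.

0.209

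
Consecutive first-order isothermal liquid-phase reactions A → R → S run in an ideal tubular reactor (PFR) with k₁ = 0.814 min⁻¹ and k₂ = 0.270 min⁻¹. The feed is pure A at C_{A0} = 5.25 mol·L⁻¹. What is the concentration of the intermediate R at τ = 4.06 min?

2.34 mol·L⁻¹

For first-order series with pure A initially, C_R(τ) = k₁C_{A0}/(k₂−k₁)·(e^(−k₁τ) − e^(−k₂τ)).
e^(−k₁τ) = e^(−0.814×4.06) = e^(−3.305) = 0.03671; e^(−k₂τ) = e^(−1.096) = 0.3341.
C_R = 0.814×5.25/(0.270−0.814) × (0.03671−0.3341) = (-7.856)×(-0.2974) = 2.337 mol·L⁻¹.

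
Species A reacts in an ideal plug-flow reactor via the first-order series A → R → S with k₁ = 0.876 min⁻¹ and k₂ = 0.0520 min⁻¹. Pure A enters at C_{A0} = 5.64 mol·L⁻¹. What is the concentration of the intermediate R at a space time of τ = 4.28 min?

4.66 mol·L⁻¹

The intermediate concentration in a first-order A→B→C sequence is C_R = k₁C_{A0}(e^(−k₁τ) − e^(−k₂τ))/(k₂−k₁).
e^(−k₁τ) = e^(−0.876×4.28) = e^(−3.749) = 0.02353; e^(−k₂τ) = e^(−0.2226) = 0.8005.
C_R = 0.876×5.64/(0.0520−0.876) × (0.02353−0.8005) = (-5.996)×(-0.7769) = 4.658 mol·L⁻¹.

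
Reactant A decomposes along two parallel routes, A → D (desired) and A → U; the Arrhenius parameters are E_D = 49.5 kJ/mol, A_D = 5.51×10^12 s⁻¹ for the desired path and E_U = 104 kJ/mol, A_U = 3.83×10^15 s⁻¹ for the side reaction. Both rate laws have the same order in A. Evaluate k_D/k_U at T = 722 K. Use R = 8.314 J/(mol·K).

With equal orders, S_{D/U} = k_D/k_U = (A_D/A_U)·exp[(E_U−E_D)/(RT)].
(E_U−E_D)/(RT) = (104−49.5)×10³/(8.314×722) = 54500/6003 = 9.079.
k_D/k_U = (5.51×10^12/3.83×10^15)·exp(9.079) = 0.001439 × 8771 = 12.6.

12.6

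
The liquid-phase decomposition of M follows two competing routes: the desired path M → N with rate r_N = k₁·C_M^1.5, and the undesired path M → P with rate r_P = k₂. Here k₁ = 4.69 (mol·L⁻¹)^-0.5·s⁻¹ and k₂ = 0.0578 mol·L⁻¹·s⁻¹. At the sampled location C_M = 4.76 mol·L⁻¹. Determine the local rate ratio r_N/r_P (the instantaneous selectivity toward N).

S_{N/P} = r_N/r_P = (k₁·C_M^1.5)/(k₂) = (k₁/k₂)·C_M^1.5.
= (4.69×4.760^1.5) / (0.0578) = 48.71/0.05780 = 843.
Since the desired path is higher order in M, keeping C_M high (PFR or concentrated feed) favours N.

843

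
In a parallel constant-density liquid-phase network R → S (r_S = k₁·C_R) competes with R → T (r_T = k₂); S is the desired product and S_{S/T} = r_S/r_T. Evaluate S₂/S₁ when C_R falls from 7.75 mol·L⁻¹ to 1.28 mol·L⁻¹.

S_{S/T} = (k₁/k₂)·C_R, so S₂/S₁ = (C_{R,2}/C_{R,1}).
= 1.28/7.75 = 0.165.

0.165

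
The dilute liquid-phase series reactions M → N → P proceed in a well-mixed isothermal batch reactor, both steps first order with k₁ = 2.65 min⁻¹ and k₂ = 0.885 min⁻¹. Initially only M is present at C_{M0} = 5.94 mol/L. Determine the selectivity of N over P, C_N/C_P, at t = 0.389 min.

4.61

For first-order series with pure M initially, C_N(t) = k₁C_{M0}/(k₂−k₁)·(e^(−k₁t) − e^(−k₂t)).
e^(−k₁t) = e^(−2.65×0.389) = e^(−1.031) = 0.3567; e^(−k₂t) = e^(−0.3443) = 0.7087.
C_N = 2.65×5.94/(0.885−2.65) × (0.3567−0.7087) = (-8.918)×(-0.3520) = 3.140 mol/L.
C_M = C_{M0}e^(−k₁t) = 2.119 mol/L, so C_P = C_{M0}−C_M−C_N = 0.6816 mol/L; C_N/C_P = 4.61.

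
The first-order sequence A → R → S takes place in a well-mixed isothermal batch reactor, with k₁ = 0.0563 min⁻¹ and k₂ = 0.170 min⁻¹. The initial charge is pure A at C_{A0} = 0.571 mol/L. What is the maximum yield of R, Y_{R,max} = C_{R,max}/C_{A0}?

For a first-order series the maximum intermediate yield is C_{R,max}/C_{A0} = (k₁/k₂)^[k₂/(k₂−k₁)].
= (0.0563/0.170)^(0.170/(0.170−0.0563)) = (0.3312)^(1.495) = 0.1916.

0.192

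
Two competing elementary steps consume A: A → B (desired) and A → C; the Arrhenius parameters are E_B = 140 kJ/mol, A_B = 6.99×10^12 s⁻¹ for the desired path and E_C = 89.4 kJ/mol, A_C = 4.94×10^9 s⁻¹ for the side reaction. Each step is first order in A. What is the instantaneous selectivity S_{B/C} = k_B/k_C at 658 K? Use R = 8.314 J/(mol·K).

Since both paths have the same order in A, the concentration cancels and S_{B/C} = k_B/k_C = (A_B/A_C)·exp[(E_C−E_B)/(RT)].
(E_C−E_B)/(RT) = (89.4−140)×10³/(8.314×658) = -50600/5471 = -9.249.
k_B/k_C = (6.99×10^12/4.94×10^9)·exp(-9.249) = 1415 × 9.617×10^-5 = 0.136.

0.136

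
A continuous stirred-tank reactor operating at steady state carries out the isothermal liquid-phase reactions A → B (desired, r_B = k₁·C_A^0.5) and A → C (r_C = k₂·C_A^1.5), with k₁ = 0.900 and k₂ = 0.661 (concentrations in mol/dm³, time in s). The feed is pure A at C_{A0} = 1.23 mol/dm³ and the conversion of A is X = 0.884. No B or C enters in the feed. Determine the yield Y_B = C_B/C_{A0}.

Exit C_A = C_{A0}(1−X) = 1.23×0.116 = 0.1427 mol/dm³.
A CSTR operates uniformly at the exit composition, giving r_B = 0.3400 and r_C = 0.03562 (each k·C_A^n at C_A = 0.1427).
Fraction of consumed A going to B: r_B/(r_B+r_C) = 0.9051.
C_B = 0.9051·C_{A0}·X = 0.9051×1.23×0.884 = 0.984 mol/dm³; Y_B = C_B/C_{A0} = 0.800.

0.800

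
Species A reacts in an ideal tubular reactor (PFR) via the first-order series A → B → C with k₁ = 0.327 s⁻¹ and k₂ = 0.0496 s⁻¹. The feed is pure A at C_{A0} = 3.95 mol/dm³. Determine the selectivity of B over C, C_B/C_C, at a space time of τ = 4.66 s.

6.56

Solving the coupled first-order balances gives C_B(τ) = [k₁/(k₂−k₁)]·C_{A0}·(e^(−k₁τ) − e^(−k₂τ)).
e^(−k₁τ) = e^(−0.327×4.66) = e^(−1.524) = 0.2179; e^(−k₂τ) = e^(−0.2311) = 0.7936.
C_B = 0.327×3.95/(0.0496−0.327) × (0.2179−0.7936) = (-4.656)×(-0.5758) = 2.681 mol/dm³.
C_A = C_{A0}e^(−k₁τ) = 0.8606 mol/dm³, so C_C = C_{A0}−C_A−C_B = 0.4085 mol/dm³; C_B/C_C = 6.56.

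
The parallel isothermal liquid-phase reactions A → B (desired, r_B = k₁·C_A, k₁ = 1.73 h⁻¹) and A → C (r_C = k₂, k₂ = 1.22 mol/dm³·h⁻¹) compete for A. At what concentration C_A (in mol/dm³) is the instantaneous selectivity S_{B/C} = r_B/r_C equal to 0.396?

0.279 mol/dm³

S_{B/C} = (k₁/k₂)·C_A ⇒ C_A = S·k₂/k₁.
= 0.396×1.22/1.73 = 0.279 mol/dm³.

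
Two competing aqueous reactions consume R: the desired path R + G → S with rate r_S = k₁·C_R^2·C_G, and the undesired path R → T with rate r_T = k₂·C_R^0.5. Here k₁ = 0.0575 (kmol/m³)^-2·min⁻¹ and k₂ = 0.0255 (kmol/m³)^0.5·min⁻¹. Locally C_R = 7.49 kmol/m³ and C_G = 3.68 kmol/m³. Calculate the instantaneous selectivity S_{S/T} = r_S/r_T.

S_{S/T} = r_S/r_T = (k₁·C_R^2·C_G)/(k₂·C_R^0.5) = (k₁/k₂)·C_R^1.5·C_G.
= (0.0575×7.490^2×3.680) / (0.0255×7.490^0.5) = 11.87/0.06979 = 170.
Since the desired path is higher order in R, keeping C_R high (PFR or concentrated feed) favours S.

170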